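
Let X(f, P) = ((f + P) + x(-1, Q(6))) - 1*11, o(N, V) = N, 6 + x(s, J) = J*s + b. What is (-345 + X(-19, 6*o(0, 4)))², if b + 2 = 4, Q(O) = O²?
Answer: 172225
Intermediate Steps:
b = 2 (b = -2 + 4 = 2)
x(s, J) = -4 + J*s (x(s, J) = -6 + (J*s + 2) = -6 + (2 + J*s) = -4 + J*s)
X(f, P) = -51 + P + f (X(f, P) = ((f + P) + (-4 + 6²*(-1))) - 1*11 = ((P + f) + (-4 + 36*(-1))) - 11 = ((P + f) + (-4 - 36)) - 11 = ((P + f) - 40) - 11 = (-40 + P + f) - 11 = -51 + P + f)
(-345 + X(-19, 6*o(0, 4)))² = (-345 + (-51 + 6*0 - 19))² = (-345 + (-51 + 0 - 19))² = (-345 - 70)² = (-415)² = 172225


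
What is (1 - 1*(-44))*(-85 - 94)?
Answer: -8055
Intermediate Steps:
(1 - 1*(-44))*(-85 - 94) = (1 + 44)*(-179) = 45*(-179) = -8055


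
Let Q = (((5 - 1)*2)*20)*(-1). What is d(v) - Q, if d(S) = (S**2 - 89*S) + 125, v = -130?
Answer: 28755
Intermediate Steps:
d(S) = 125 + S**2 - 89*S
Q = -160 (Q = ((4*2)*20)*(-1) = (8*20)*(-1) = 160*(-1) = -160)
d(v) - Q = (125 + (-130)**2 - 89*(-130)) - 1*(-160) = (125 + 16900 + 11570) + 160 = 28595 + 160 = 28755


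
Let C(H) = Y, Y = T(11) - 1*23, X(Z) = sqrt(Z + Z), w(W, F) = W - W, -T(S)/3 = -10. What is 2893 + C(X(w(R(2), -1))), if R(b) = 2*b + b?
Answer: 2900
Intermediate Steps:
T(S) = 30 (T(S) = -3*(-10) = 30)
R(b) = 3*b
w(W, F) = 0
X(Z) = sqrt(2)*sqrt(Z) (X(Z) = sqrt(2*Z) = sqrt(2)*sqrt(Z))
Y = 7 (Y = 30 - 1*23 = 30 - 23 = 7)
C(H) = 7
2893 + C(X(w(R(2), -1))) = 2893 + 7 = 2900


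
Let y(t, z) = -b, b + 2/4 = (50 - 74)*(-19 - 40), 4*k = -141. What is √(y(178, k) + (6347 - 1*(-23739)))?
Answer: √114682/2 ≈ 169.32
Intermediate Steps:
k = -141/4 (k = (¼)*(-141) = -141/4 ≈ -35.250)
b = 2831/2 (b = -½ + (50 - 74)*(-19 - 40) = -½ - 24*(-59) = -½ + 1416 = 2831/2 ≈ 1415.5)
y(t, z) = -2831/2 (y(t, z) = -1*2831/2 = -2831/2)
√(y(178, k) + (6347 - 1*(-23739))) = √(-2831/2 + (6347 - 1*(-23739))) = √(-2831/2 + (6347 + 23739)) = √(-2831/2 + 30086) = √(57341/2) = √114682/2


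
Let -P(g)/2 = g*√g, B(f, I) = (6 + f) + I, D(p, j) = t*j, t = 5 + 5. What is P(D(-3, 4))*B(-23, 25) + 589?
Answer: 589 - 1280*√10 ≈ -3458.7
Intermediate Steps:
t = 10
D(p, j) = 10*j
B(f, I) = 6 + I + f
P(g) = -2*g^(3/2) (P(g) = -2*g*√g = -2*g^(3/2))
P(D(-3, 4))*B(-23, 25) + 589 = (-2*80*√10)*(6 + 25 - 23) + 589 = -160*√10*8 + 589 = -1280*√10 + 589 = 589 - 1280*√10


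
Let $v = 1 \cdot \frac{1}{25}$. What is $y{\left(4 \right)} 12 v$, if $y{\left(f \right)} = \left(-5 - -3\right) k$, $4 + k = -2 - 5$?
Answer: $\frac{264}{25} \approx 10.56$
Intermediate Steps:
$k = -11$ ($k = -4 - 7 = -11$)
$y{\left(f \right)} = 22$ ($y{\left(f \right)} = \left(-5 - -3\right) \left(-11\right) = \left(-5 + 3\right) \left(-11\right) = \left(-2\right) \left(-11\right) = 22$)
$v = \frac{1}{25}$ ($v = 1 \cdot \frac{1}{25} = \frac{1}{25} \approx 0.04$)
$y{\left(4 \right)} 12 v = 22 \cdot 12 \cdot \frac{1}{25} = 264 \cdot \frac{1}{25} = \frac{264}{25}$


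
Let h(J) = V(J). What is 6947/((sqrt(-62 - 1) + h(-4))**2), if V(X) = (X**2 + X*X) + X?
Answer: 6947/(28 + 3*I*sqrt(7))**2 ≈ 6.9818 - 4.3042*I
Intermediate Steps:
V(X) = X + 2*X**2 (V(X) = (X**2 + X**2) + X = 2*X**2 + X = X + 2*X**2)
h(J) = J*(1 + 2*J)
6947/((sqrt(-62 - 1) + h(-4))**2) = 6947/((sqrt(-62 - 1) - 4*(1 + 2*(-4)))**2) = 6947/((sqrt(-63) - 4*(1 - 8))**2) = 6947/((3*I*sqrt(7) - 4*(-7))**2) = 6947/((3*I*sqrt(7) + 28)**2) = 6947/((28 + 3*I*sqrt(7))**2) = 6947/(28 + 3*I*sqrt(7))**2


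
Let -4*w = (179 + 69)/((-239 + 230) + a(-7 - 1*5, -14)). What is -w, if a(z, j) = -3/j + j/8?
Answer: -1736/295 ≈ -5.8847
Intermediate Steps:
a(z, j) = -3/j + j/8 (a(z, j) = -3/j + j*(⅛) = -3/j + j/8)
w = 1736/295 (w = -(179 + 69)/(4*((-239 + 230) + (-3/(-14) + (⅛)*(-14)))) = -62/(-9 + (-3*(-1/14) - 7/4)) = -62/(-9 + (3/14 - 7/4)) = -62/(-9 - 43/28) = -62/(-295/28) = -62*(-28)/295 = -¼*(-6944/295) = 1736/295 ≈ 5.8847)
-w = -1*1736/295 = -1736/295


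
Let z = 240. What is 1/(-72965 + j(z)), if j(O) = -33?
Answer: -1/72998 ≈ -1.3699e-5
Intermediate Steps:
1/(-72965 + j(z)) = 1/(-72965 - 33) = 1/(-72998) = -1/72998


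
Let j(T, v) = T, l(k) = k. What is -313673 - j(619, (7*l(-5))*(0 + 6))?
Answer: -314292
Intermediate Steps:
-313673 - j(619, (7*l(-5))*(0 + 6)) = -313673 - 1*619 = -313673 - 619 = -314292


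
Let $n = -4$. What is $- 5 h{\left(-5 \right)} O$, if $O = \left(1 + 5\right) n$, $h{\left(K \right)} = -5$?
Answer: $-600$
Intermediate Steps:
$O = -24$ ($O = \left(1 + 5\right) \left(-4\right) = 6 \left(-4\right) = -24$)
$- 5 h{\left(-5 \right)} O = \left(-5\right) \left(-5\right) \left(-24\right) = 25 \left(-24\right) = -600$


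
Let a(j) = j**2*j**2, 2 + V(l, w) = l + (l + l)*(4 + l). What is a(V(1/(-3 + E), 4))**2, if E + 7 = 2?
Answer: 9227446944279201/1099511627776 ≈ 8392.3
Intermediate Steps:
E = -5 (E = -7 + 2 = -5)
V(l, w) = -2 + l + 2*l*(4 + l) (V(l, w) = -2 + (l + (l + l)*(4 + l)) = -2 + (l + (2*l)*(4 + l)) = -2 + (l + 2*l*(4 + l)) = -2 + l + 2*l*(4 + l))
a(j) = j**4
a(V(1/(-3 + E), 4))**2 = ((-2 + 2*(1/(-3 - 5))**2 + 9/(-3 - 5))**4)**2 = ((-2 + 2*(1/(-8))**2 + 9/(-8))**4)**2 = ((-2 + 2*(-1/8)**2 + 9*(-1/8))**4)**2 = ((-2 + 2*(1/64) - 9/8)**4)**2 = ((-2 + 1/32 - 9/8)**4)**2 = ((-99/32)**4)**2 = (96059601/1048576)**2 = 9227446944279201/1099511627776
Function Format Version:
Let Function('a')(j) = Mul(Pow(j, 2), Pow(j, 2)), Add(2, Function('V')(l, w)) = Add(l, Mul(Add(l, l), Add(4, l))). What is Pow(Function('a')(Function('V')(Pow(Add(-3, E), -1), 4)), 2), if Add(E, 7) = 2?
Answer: Rational(9227446944279201, 1099511627776) ≈ 8392.3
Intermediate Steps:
E = -5 (E = Add(-7, 2) = -5)
Function('V')(l, w) = Add(-2, l, Mul(2, l, Add(4, l))) (Function('V')(l, w) = Add(-2, Add(l, Mul(Add(l, l), Add(4, l)))) = Add(-2, Add(l, Mul(Mul(2, l), Add(4, l)))) = Add(-2, Add(l, Mul(2, l, Add(4, l)))) = Add(-2, l, Mul(2, l, Add(4, l))))
Function('a')(j) = Pow(j, 4)
Pow(Function('a')(Function('V')(Pow(Add(-3, E), -1), 4)), 2) = Pow(Pow(Add(-2, Mul(2, Pow(Pow(Add(-3, -5), -1), 2)), Mul(9, Pow(Add(-3, -5), -1))), 4), 2) = Pow(Pow(Add(-2, Mul(2, Pow(Pow(-8, -1), 2)), Mul(9, Pow(-8, -1))), 4), 2) = Pow(Pow(Add(-2, Mul(2, Pow(Rational(-1, 8), 2)), Mul(9, Rational(-1, 8))), 4), 2) = Pow(Pow(Add(-2, Mul(2, Rational(1, 64)), Rational(-9, 8)), 4), 2) = Pow(Pow(Add(-2, Rational(1, 32), Rational(-9, 8)), 4), 2) = Pow(Pow(Rational(-99, 32), 4), 2) = Pow(Rational(96059601, 1048576), 2) = Rational(9227446944279201, 1099511627776)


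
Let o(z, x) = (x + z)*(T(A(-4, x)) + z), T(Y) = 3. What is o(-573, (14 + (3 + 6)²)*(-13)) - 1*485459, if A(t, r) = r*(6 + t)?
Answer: 545101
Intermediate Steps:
o(z, x) = (3 + z)*(x + z) (o(z, x) = (x + z)*(3 + z) = (3 + z)*(x + z))
o(-573, (14 + (3 + 6)²)*(-13)) - 1*485459 = ((-573)² + 3*((14 + (3 + 6)²)*(-13)) + 3*(-573) + ((14 + (3 + 6)²)*(-13))*(-573)) - 1*485459 = (328329 + 3*((14 + 9²)*(-13)) - 1719 + ((14 + 9²)*(-13))*(-573)) - 485459 = (328329 + 3*((14 + 81)*(-13)) - 1719 + ((14 + 81)*(-13))*(-573)) - 485459 = (328329 + 3*(95*(-13)) - 1719 + (95*(-13))*(-573)) - 485459 = (328329 + 3*(-1235) - 1719 - 1235*(-573)) - 485459 = (328329 - 3705 - 1719 + 707655) - 485459 = 1030560 - 485459 = 545101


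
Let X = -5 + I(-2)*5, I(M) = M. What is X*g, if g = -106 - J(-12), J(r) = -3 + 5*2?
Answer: 1695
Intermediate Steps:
J(r) = 7 (J(r) = -3 + 10 = 7)
g = -113 (g = -106 - 1*7 = -106 - 7 = -113)
X = -15 (X = -5 - 2*5 = -5 - 10 = -15)
X*g = -15*(-113) = 1695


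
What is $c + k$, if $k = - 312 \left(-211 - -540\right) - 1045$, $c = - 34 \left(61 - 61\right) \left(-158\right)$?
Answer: $-103693$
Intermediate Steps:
$c = 0$ ($c = - 34 \left(61 - 61\right) \left(-158\right) = \left(-34\right) 0 \left(-158\right) = 0 \left(-158\right) = 0$)
$k = -103693$ ($k = - 312 \left(-211 + 540\right) - 1045 = \left(-312\right) 329 - 1045 = -102648 - 1045 = -103693$)
$c + k = 0 - 103693 = -103693$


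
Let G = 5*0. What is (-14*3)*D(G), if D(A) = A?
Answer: 0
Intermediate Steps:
G = 0
(-14*3)*D(G) = -14*3*0 = -42*0 = 0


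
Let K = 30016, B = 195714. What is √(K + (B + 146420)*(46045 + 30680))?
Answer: √26250261166 ≈ 1.6202e+5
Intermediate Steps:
√(K + (B + 146420)*(46045 + 30680)) = √(30016 + (195714 + 146420)*(46045 + 30680)) = √(30016 + 342134*76725) = √(30016 + 26250231150) = √26250261166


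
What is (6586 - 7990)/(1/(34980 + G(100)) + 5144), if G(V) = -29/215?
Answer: -10559022084/38686331839 ≈ -0.27294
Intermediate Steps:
G(V) = -29/215 (G(V) = -29*1/215 = -29/215)
(6586 - 7990)/(1/(34980 + G(100)) + 5144) = (6586 - 7990)/(1/(34980 - 29/215) + 5144) = -1404/(1/(7520671/215) + 5144) = -1404/(215/7520671 + 5144) = -1404/38686331839/7520671 = -1404*7520671/38686331839 = -10559022084/38686331839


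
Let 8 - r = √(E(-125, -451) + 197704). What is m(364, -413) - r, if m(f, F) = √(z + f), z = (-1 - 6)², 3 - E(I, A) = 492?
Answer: -8 + √413 + √197215 ≈ 456.41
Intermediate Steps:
E(I, A) = -489 (E(I, A) = 3 - 1*492 = 3 - 492 = -489)
z = 49 (z = (-7)² = 49)
r = 8 - √197215 (r = 8 - √(-489 + 197704) = 8 - √197215 ≈ -436.09)
m(f, F) = √(49 + f)
m(364, -413) - r = √(49 + 364) - (8 - √197215) = √413 + (-8 + √197215) = -8 + √413 + √197215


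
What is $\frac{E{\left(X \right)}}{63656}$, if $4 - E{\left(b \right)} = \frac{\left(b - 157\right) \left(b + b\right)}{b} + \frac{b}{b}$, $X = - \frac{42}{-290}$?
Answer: $\frac{45923}{9230120} \approx 0.0049753$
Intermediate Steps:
$X = \frac{21}{145}$ ($X = \left(-42\right) \left(- \frac{1}{290}\right) = \frac{21}{145} \approx 0.14483$)
$E{\left(b \right)} = 317 - 2 b$ ($E{\left(b \right)} = 4 - \left(\frac{\left(b - 157\right) \left(b + b\right)}{b} + \frac{b}{b}\right) = 4 - \left(\frac{\left(-157 + b\right) 2 b}{b} + 1\right) = 4 - \left(\frac{2 b \left(-157 + b\right)}{b} + 1\right) = 4 - \left(\left(-314 + 2 b\right) + 1\right) = 4 - \left(-313 + 2 b\right) = 317 - 2 b$)
$\frac{E{\left(X \right)}}{63656} = \frac{317 - \frac{42}{145}}{63656} = \left(317 - \frac{42}{145}\right) \frac{1}{63656} = \frac{45923}{145} \cdot \frac{1}{63656} = \frac{45923}{9230120}$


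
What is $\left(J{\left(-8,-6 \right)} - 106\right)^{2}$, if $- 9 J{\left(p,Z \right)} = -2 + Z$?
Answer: $\frac{894916}{81} \approx 11048.0$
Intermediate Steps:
$J{\left(p,Z \right)} = \frac{2}{9} - \frac{Z}{9}$ ($J{\left(p,Z \right)} = - \frac{-2 + Z}{9} = \frac{2}{9} - \frac{Z}{9}$)
$\left(J{\left(-8,-6 \right)} - 106\right)^{2} = \left(\left(\frac{2}{9} - - \frac{2}{3}\right) - 106\right)^{2} = \left(\left(\frac{2}{9} + \frac{2}{3}\right) - 106\right)^{2} = \left(\frac{8}{9} - 106\right)^{2} = \left(- \frac{946}{9}\right)^{2} = \frac{894916}{81}$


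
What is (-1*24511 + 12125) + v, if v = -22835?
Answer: -35221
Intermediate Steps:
(-1*24511 + 12125) + v = (-1*24511 + 12125) - 22835 = (-24511 + 12125) - 22835 = -12386 - 22835 = -35221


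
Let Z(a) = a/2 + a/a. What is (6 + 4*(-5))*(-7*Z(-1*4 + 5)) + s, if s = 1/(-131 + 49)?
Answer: 12053/82 ≈ 146.99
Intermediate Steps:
Z(a) = 1 + a/2 (Z(a) = a*(1/2) + 1 = a/2 + 1 = 1 + a/2)
s = -1/82 (s = 1/(-82) = -1/82 ≈ -0.012195)
(6 + 4*(-5))*(-7*Z(-1*4 + 5)) + s = (6 + 4*(-5))*(-7*(1 + (-1*4 + 5)/2)) - 1/82 = (6 - 20)*(-7*(1 + (-4 + 5)/2)) - 1/82 = -(-98)*(1 + (1/2)*1) - 1/82 = -(-98)*(1 + 1/2) - 1/82 = -(-98)*3/2 - 1/82 = -14*(-21/2) - 1/82 = 147 - 1/82 = 12053/82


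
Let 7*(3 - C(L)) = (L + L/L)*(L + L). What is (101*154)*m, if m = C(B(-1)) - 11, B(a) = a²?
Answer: -133320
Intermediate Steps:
C(L) = 3 - 2*L*(1 + L)/7 (C(L) = 3 - (L + L/L)*(L + L)/7 = 3 - (L + 1)*2*L/7 = 3 - (1 + L)*2*L/7 = 3 - 2*L*(1 + L)/7)
m = -60/7 (m = (3 - 2/7*(-1)² - 2*((-1)²)²/7) - 11 = (3 - 2/7*1 - 2/7*1²) - 11 = (3 - 2/7 - 2/7*1) - 11 = (3 - 2/7 - 2/7) - 11 = 17/7 - 11 = -60/7 ≈ -8.5714)
(101*154)*m = (101*154)*(-60/7) = 15554*(-60/7) = -133320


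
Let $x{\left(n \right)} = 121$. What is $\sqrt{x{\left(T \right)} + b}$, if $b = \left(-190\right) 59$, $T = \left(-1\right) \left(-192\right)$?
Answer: $i \sqrt{11089} \approx 105.3 i$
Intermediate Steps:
$T = 192$
$b = -11210$
$\sqrt{x{\left(T \right)} + b} = \sqrt{121 - 11210} = \sqrt{-11089} = i \sqrt{11089}$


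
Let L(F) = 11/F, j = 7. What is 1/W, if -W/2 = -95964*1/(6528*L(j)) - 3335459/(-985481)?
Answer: 268050832/3200623113 ≈ 0.083750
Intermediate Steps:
W = 3200623113/268050832 (W = -2*(-95964/((-68*(-96))*(11/7)) - 3335459/(-985481)) = -2*(-95964/(6528*(11*(⅐))) - 3335459*(-1/985481)) = -2*(-95964/(6528*(11/7)) + 3335459/985481) = -2*(-95964/71808/7 + 3335459/985481) = -2*(-95964*7/71808 + 3335459/985481) = -2*(-5089/544 + 3335459/985481) = -2*(-3200623113/536101664) = 3200623113/268050832 ≈ 11.940)
1/W = 1/(3200623113/268050832) = 268050832/3200623113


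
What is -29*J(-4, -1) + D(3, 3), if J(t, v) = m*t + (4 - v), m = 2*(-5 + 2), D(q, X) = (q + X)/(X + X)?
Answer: -840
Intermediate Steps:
D(q, X) = (X + q)/(2*X) (D(q, X) = (X + q)/((2*X)) = (X + q)*(1/(2*X)) = (X + q)/(2*X))
m = -6 (m = 2*(-3) = -6)
J(t, v) = 4 - v - 6*t (J(t, v) = -6*t + (4 - v) = 4 - v - 6*t)
-29*J(-4, -1) + D(3, 3) = -29*(4 - 1*(-1) - 6*(-4)) + (½)*(3 + 3)/3 = -29*(4 + 1 + 24) + (½)*(⅓)*6 = -29*29 + 1 = -841 + 1 = -840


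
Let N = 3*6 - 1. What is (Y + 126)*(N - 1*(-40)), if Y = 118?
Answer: 13908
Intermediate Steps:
N = 17 (N = 18 - 1 = 17)
(Y + 126)*(N - 1*(-40)) = (118 + 126)*(17 - 1*(-40)) = 244*(17 + 40) = 244*57 = 13908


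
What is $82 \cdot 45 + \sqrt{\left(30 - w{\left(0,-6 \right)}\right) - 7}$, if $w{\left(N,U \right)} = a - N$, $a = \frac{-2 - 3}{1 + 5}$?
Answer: $3690 + \frac{\sqrt{858}}{6} \approx 3694.9$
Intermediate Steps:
$a = - \frac{5}{6} \approx -0.83333$
$w{\left(N,U \right)} = - \frac{5}{6} - N$
$82 \cdot 45 + \sqrt{\left(30 - w{\left(0,-6 \right)}\right) - 7} = 82 \cdot 45 + \sqrt{\left(30 - \left(- \frac{5}{6} - 0\right)\right) - 7} = 3690 + \sqrt{\left(30 - \left(- \frac{5}{6} + 0\right)\right) - 7} = 3690 + \sqrt{\left(30 - - \frac{5}{6}\right) - 7} = 3690 + \sqrt{\left(30 + \frac{5}{6}\right) - 7} = 3690 + \sqrt{\frac{185}{6} - 7} = 3690 + \sqrt{\frac{143}{6}} = 3690 + \frac{\sqrt{858}}{6}$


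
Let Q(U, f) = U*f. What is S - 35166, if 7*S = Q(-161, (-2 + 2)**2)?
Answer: -35166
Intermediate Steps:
S = 0 (S = (-161*(-2 + 2)**2)/7 = (-161*0**2)/7 = (-161*0)/7 = (1/7)*0 = 0)
S - 35166 = 0 - 35166 = -35166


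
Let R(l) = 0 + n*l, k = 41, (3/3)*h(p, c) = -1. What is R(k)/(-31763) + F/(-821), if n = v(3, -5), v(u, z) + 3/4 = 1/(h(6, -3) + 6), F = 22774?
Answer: -14467040969/521548460 ≈ -27.739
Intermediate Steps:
h(p, c) = -1
v(u, z) = -11/20 (v(u, z) = -3/4 + 1/(-1 + 6) = -3/4 + 1/5 = -11/20)
n = -11/20 ≈ -0.55000
R(l) = -11*l/20 (R(l) = 0 - 11*l/20 = -11*l/20)
R(k)/(-31763) + F/(-821) = -11/20*41/(-31763) + 22774/(-821) = -451/20*(-1/31763) + 22774*(-1/821) = 451/635260 - 22774/821 = -14467040969/521548460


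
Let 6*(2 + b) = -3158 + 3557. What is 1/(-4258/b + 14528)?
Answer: 129/1865596 ≈ 6.9147e-5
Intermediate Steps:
b = 129/2 (b = -2 + (-3158 + 3557)/6 = -2 + (⅙)*399 = -2 + 133/2 = 129/2 ≈ 64.500)
1/(-4258/b + 14528) = 1/(-4258/129/2 + 14528) = 1/(-4258*2/129 + 14528) = 1/(-8516/129 + 14528) = 1/(1865596/129) = 129/1865596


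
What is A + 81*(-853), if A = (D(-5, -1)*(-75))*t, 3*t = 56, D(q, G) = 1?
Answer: -70493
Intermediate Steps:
t = 56/3 (t = (⅓)*56 = 56/3 ≈ 18.667)
A = -1400 (A = (1*(-75))*(56/3) = -75*56/3 = -1400)
A + 81*(-853) = -1400 + 81*(-853) = -1400 - 69093 = -70493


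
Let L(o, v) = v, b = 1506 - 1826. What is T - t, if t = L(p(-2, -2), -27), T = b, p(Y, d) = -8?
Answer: -293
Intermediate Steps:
b = -320
T = -320
t = -27
T - t = -320 - 1*(-27) = -320 + 27 = -293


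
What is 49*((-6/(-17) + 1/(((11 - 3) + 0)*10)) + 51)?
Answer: 3422993/1360 ≈ 2516.9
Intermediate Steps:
49*((-6/(-17) + 1/(((11 - 3) + 0)*10)) + 51) = 49*((-6*(-1/17) + (⅒)/(8 + 0)) + 51) = 49*((6/17 + (⅒)/8) + 51) = 49*((6/17 + (⅛)*(⅒)) + 51) = 49*((6/17 + 1/80) + 51) = 49*(497/1360 + 51) = 49*(69857/1360) = 3422993/1360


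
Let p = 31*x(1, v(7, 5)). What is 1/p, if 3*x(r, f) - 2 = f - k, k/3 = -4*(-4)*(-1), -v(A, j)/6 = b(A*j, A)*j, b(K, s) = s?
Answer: -3/4960 ≈ -0.00060484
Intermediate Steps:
v(A, j) = -6*A*j
k = -48 (k = 3*(-4*(-4)*(-1)) = 3*(16*(-1)) = 3*(-16) = -48)
x(r, f) = 50/3 + f/3 (x(r, f) = ⅔ + (f - 1*(-48))/3 = ⅔ + (f + 48)/3 = ⅔ + (48 + f)/3 = ⅔ + (16 + f/3) = 50/3 + f/3)
p = -4960/3 (p = 31*(50/3 + (-6*7*5)/3) = 31*(50/3 + (⅓)*(-210)) = 31*(50/3 - 70) = 31*(-160/3) = -4960/3 ≈ -1653.3)
1/p = 1/(-4960/3) = -3/4960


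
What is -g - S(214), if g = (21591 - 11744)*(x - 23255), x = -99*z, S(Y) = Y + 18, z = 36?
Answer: 264086461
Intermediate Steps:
S(Y) = 18 + Y
x = -3564 (x = -99*36 = -3564)
g = -264086693 (g = (21591 - 11744)*(-3564 - 23255) = 9847*(-26819) = -264086693)
-g - S(214) = -1*(-264086693) - (18 + 214) = 264086693 - 1*232 = 264086693 - 232 = 264086461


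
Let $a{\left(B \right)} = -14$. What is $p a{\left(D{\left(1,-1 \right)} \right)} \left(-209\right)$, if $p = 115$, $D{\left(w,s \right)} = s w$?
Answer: $336490$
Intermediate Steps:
$p a{\left(D{\left(1,-1 \right)} \right)} \left(-209\right) = 115 \left(-14\right) \left(-209\right) = \left(-1610\right) \left(-209\right) = 336490$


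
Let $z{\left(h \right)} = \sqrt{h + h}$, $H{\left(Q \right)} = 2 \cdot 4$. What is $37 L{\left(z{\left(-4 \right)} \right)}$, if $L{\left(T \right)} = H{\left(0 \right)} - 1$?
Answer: $259$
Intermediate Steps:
$H{\left(Q \right)} = 8$
$z{\left(h \right)} = \sqrt{2} \sqrt{h}$ ($z{\left(h \right)} = \sqrt{2 h} = \sqrt{2} \sqrt{h}$)
$L{\left(T \right)} = 7$ ($L{\left(T \right)} = 8 - 1 = 7$)
$37 L{\left(z{\left(-4 \right)} \right)} = 37 \cdot 7 = 259$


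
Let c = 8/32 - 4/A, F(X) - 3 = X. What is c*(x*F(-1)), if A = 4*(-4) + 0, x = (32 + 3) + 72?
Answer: 107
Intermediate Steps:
x = 107 (x = 35 + 72 = 107)
A = -16 (A = -16 + 0 = -16)
F(X) = 3 + X
c = 1/2 (c = 8/32 - 4/(-16) = 8*(1/32) - 4*(-1/16) = 1/4 + 1/4 = 1/2 ≈ 0.50000)
c*(x*F(-1)) = (107*(3 - 1))/2 = (107*2)/2 = (1/2)*214 = 107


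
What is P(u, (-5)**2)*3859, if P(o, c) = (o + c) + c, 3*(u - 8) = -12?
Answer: 208386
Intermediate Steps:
u = 4 (u = 8 + (1/3)*(-12) = 8 - 4 = 4)
P(o, c) = o + 2*c (P(o, c) = (c + o) + c = o + 2*c)
P(u, (-5)**2)*3859 = (4 + 2*(-5)**2)*3859 = (4 + 2*25)*3859 = (4 + 50)*3859 = 54*3859 = 208386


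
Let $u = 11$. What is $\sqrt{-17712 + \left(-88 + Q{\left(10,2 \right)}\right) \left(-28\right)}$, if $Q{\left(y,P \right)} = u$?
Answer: $2 i \sqrt{3889} \approx 124.72 i$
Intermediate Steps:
$Q{\left(y,P \right)} = 11$
$\sqrt{-17712 + \left(-88 + Q{\left(10,2 \right)}\right) \left(-28\right)} = \sqrt{-17712 + \left(-88 + 11\right) \left(-28\right)} = \sqrt{-17712 - -2156} = \sqrt{-17712 + 2156} = \sqrt{-15556} = 2 i \sqrt{3889}$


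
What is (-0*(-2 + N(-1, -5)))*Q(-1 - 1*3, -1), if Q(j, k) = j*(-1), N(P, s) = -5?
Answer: 0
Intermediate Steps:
Q(j, k) = -j
(-0*(-2 + N(-1, -5)))*Q(-1 - 1*3, -1) = (-0*(-2 - 5))*(-(-1 - 1*3)) = (-0*(-7))*(-(-1 - 3)) = (-17*0)*(-1*(-4)) = 0*4 = 0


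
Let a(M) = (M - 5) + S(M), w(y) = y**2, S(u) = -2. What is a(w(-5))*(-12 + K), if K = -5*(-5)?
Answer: 234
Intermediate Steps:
K = 25
a(M) = -7 + M (a(M) = (M - 5) - 2 = (-5 + M) - 2 = -7 + M)
a(w(-5))*(-12 + K) = (-7 + (-5)**2)*(-12 + 25) = (-7 + 25)*13 = 18*13 = 234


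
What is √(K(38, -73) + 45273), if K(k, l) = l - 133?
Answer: √45067 ≈ 212.29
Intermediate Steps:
K(k, l) = -133 + l
√(K(38, -73) + 45273) = √((-133 - 73) + 45273) = √(-206 + 45273) = √45067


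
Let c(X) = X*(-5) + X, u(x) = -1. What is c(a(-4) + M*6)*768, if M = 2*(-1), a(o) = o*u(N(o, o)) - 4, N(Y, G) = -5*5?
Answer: 36864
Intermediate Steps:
N(Y, G) = -25
a(o) = -4 - o (a(o) = o*(-1) - 4 = -o - 4 = -4 - o)
M = -2
c(X) = -4*X (c(X) = -5*X + X = -4*X)
c(a(-4) + M*6)*768 = -4*((-4 - 1*(-4)) - 2*6)*768 = -4*((-4 + 4) - 12)*768 = -4*(0 - 12)*768 = -4*(-12)*768 = 48*768 = 36864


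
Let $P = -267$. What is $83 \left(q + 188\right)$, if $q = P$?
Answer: $-6557$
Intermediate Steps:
$q = -267$
$83 \left(q + 188\right) = 83 \left(-267 + 188\right) = 83 \left(-79\right) = -6557$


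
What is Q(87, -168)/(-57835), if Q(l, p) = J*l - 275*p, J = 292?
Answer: -71604/57835 ≈ -1.2381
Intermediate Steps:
Q(l, p) = -275*p + 292*l (Q(l, p) = 292*l - 275*p = -275*p + 292*l)
Q(87, -168)/(-57835) = (-275*(-168) + 292*87)/(-57835) = (46200 + 25404)*(-1/57835) = 71604*(-1/57835) = -71604/57835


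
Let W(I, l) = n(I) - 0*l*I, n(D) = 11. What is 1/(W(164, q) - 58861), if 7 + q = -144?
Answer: -1/58850 ≈ -1.6992e-5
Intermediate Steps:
q = -151 (q = -7 - 144 = -151)
W(I, l) = 11 (W(I, l) = 11 - 0*l*I = 11 - 0*I = 11 - 1*0 = 11 + 0 = 11)
1/(W(164, q) - 58861) = 1/(11 - 58861) = 1/(-58850) = -1/58850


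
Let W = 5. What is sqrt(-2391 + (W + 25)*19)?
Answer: I*sqrt(1821) ≈ 42.673*I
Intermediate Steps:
sqrt(-2391 + (W + 25)*19) = sqrt(-2391 + (5 + 25)*19) = sqrt(-2391 + 30*19) = sqrt(-2391 + 570) = sqrt(-1821) = I*sqrt(1821)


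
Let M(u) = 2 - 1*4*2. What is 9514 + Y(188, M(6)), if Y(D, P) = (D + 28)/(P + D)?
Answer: 865882/91 ≈ 9515.2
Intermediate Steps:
M(u) = -6 (M(u) = 2 - 4*2 = 2 - 8 = -6)
Y(D, P) = (28 + D)/(D + P)
9514 + Y(188, M(6)) = 9514 + (28 + 188)/(188 - 6) = 9514 + 216/182 = 9514 + (1/182)*216 = 9514 + 108/91 = 865882/91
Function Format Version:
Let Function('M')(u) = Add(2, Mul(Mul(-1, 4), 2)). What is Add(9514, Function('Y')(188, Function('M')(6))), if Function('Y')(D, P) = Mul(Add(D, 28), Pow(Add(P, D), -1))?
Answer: Rational(865882, 91) ≈ 9515.2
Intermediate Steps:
Function('M')(u) = -6 (Function('M')(u) = Add(2, Mul(-4, 2)) = Add(2, -8) = -6)
Function('Y')(D, P) = Mul(Pow(Add(D, P), -1), Add(28, D)) (Function('Y')(D, P) = Mul(Add(28, D), Pow(Add(D, P), -1)) = Mul(Pow(Add(D, P), -1), Add(28, D)))
Add(9514, Function('Y')(188, Function('M')(6))) = Add(9514, Mul(Pow(Add(188, -6), -1), Add(28, 188))) = Add(9514, Mul(Pow(182, -1), 216)) = Add(9514, Mul(Rational(1, 182), 216)) = Add(9514, Rational(108, 91)) = Rational(865882, 91)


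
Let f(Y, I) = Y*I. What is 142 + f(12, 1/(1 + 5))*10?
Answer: 162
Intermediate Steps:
f(Y, I) = I*Y
142 + f(12, 1/(1 + 5))*10 = 142 + (12/(1 + 5))*10 = 142 + (12/6)*10 = 142 + ((⅙)*12)*10 = 142 + 2*10 = 142 + 20 = 162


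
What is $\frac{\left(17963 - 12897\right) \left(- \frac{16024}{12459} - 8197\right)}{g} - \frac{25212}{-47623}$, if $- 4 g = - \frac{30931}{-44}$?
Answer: $\frac{4337123953411238044}{18352443554967} \approx 2.3632 \cdot 10^{5}$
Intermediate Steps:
$g = - \frac{30931}{176}$ ($g = - \frac{\left(-30931\right) \frac{1}{-44}}{4} = - \frac{\left(-30931\right) \left(- \frac{1}{44}\right)}{4} = \left(- \frac{1}{4}\right) \frac{30931}{44} = - \frac{30931}{176} \approx -175.74$)
$\frac{\left(17963 - 12897\right) \left(- \frac{16024}{12459} - 8197\right)}{g} - \frac{25212}{-47623} = \frac{\left(17963 - 12897\right) \left(- \frac{16024}{12459} - 8197\right)}{- \frac{30931}{176}} - \frac{25212}{-47623} = 5066 \left(\left(-16024\right) \frac{1}{12459} - 8197\right) \left(- \frac{176}{30931}\right) - - \frac{25212}{47623} = 5066 \left(- \frac{16024}{12459} - 8197\right) \left(- \frac{176}{30931}\right) + \frac{25212}{47623} = 5066 \left(- \frac{102142447}{12459}\right) \left(- \frac{176}{30931}\right) + \frac{25212}{47623} = \left(- \frac{517453636502}{12459}\right) \left(- \frac{176}{30931}\right) + \frac{25212}{47623} = \frac{91071840024352}{385369329} + \frac{25212}{47623} = \frac{4337123953411238044}{18352443554967}$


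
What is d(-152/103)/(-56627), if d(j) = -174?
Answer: 174/56627 ≈ 0.0030727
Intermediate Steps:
d(-152/103)/(-56627) = -174/(-56627) = -174*(-1/56627) = 174/56627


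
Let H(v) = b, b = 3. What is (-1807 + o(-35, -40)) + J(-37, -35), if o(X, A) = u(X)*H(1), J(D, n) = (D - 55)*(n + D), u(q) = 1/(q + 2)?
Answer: 52986/11 ≈ 4816.9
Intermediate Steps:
u(q) = 1/(2 + q)
J(D, n) = (-55 + D)*(D + n)
H(v) = 3
o(X, A) = 3/(2 + X)
(-1807 + o(-35, -40)) + J(-37, -35) = (-1807 + 3/(2 - 35)) + ((-37)**2 - 55*(-37) - 55*(-35) - 37*(-35)) = (-1807 + 3/(-33)) + (1369 + 2035 + 1925 + 1295) = (-1807 + 3*(-1/33)) + 6624 = (-1807 - 1/11) + 6624 = -19878/11 + 6624 = 52986/11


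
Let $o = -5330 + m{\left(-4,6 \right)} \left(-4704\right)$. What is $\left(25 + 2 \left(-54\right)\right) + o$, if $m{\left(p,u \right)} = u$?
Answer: $-33637$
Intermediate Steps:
$o = -33554$ ($o = -5330 + 6 \left(-4704\right) = -5330 - 28224 = -33554$)
$\left(25 + 2 \left(-54\right)\right) + o = \left(25 + 2 \left(-54\right)\right) - 33554 = \left(25 - 108\right) - 33554 = -83 - 33554 = -33637$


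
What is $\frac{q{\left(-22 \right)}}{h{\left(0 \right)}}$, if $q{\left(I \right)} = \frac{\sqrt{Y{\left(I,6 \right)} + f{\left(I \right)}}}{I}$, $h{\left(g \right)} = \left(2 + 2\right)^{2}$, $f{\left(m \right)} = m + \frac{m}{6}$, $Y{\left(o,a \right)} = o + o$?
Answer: $- \frac{i \sqrt{627}}{1056} \approx - 0.023712 i$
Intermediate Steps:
$Y{\left(o,a \right)} = 2 o$
$f{\left(m \right)} = \frac{7 m}{6}$ ($f{\left(m \right)} = m + m \frac{1}{6} = m + \frac{m}{6} = \frac{7 m}{6}$)
$h{\left(g \right)} = 16$ ($h{\left(g \right)} = 4^{2} = 16$)
$q{\left(I \right)} = \frac{\sqrt{114}}{6 \sqrt{I}}$ ($q{\left(I \right)} = \frac{\sqrt{2 I + \frac{7 I}{6}}}{I} = \frac{\sqrt{\frac{19 I}{6}}}{I} = \frac{\frac{1}{6} \sqrt{114} \sqrt{I}}{I} = \frac{\sqrt{114}}{6 \sqrt{I}}$)
$\frac{q{\left(-22 \right)}}{h{\left(0 \right)}} = \frac{\frac{1}{6} \sqrt{114} \frac{1}{\sqrt{-22}}}{16} = \frac{\sqrt{114} \left(- \frac{i \sqrt{22}}{22}\right)}{6} \cdot \frac{1}{16} = - \frac{i \sqrt{627}}{66} \cdot \frac{1}{16} = - \frac{i \sqrt{627}}{1056}$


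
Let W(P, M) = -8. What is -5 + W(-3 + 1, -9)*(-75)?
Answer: 595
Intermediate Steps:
-5 + W(-3 + 1, -9)*(-75) = -5 - 8*(-75) = -5 + 600 = 595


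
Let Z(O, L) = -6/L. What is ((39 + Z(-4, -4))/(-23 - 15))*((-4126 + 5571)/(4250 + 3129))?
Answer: -117045/560804 ≈ -0.20871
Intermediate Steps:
((39 + Z(-4, -4))/(-23 - 15))*((-4126 + 5571)/(4250 + 3129)) = ((39 - 6/(-4))/(-23 - 15))*((-4126 + 5571)/(4250 + 3129)) = ((39 - 6*(-¼))/(-38))*(1445/7379) = ((39 + 3/2)*(-1/38))*(1445*(1/7379)) = ((81/2)*(-1/38))*(1445/7379) = -81/76*1445/7379 = -117045/560804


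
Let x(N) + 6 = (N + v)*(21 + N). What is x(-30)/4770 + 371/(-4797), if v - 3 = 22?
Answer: -175843/2542410 ≈ -0.069164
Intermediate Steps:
v = 25 (v = 3 + 22 = 25)
x(N) = -6 + (21 + N)*(25 + N) (x(N) = -6 + (N + 25)*(21 + N) = -6 + (25 + N)*(21 + N) = -6 + (21 + N)*(25 + N))
x(-30)/4770 + 371/(-4797) = (519 + (-30)² + 46*(-30))/4770 + 371/(-4797) = (519 + 900 - 1380)*(1/4770) + 371*(-1/4797) = 39*(1/4770) - 371/4797 = 13/1590 - 371/4797 = -175843/2542410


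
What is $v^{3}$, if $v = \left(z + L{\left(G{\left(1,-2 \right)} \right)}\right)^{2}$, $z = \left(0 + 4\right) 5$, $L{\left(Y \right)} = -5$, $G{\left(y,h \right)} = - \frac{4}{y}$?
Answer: $11390625$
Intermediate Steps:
$z = 20$ ($z = 4 \cdot 5 = 20$)
$v = 225$ ($v = \left(20 - 5\right)^{2} = 15^{2} = 225$)
$v^{3} = 225^{3} = 11390625$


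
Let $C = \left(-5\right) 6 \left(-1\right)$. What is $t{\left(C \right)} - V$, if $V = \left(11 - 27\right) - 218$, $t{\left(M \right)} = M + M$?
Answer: $294$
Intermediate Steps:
$C = 30$ ($C = \left(-30\right) \left(-1\right) = 30$)
$t{\left(M \right)} = 2 M$
$V = -234$ ($V = \left(11 - 27\right) - 218 = -16 - 218 = -234$)
$t{\left(C \right)} - V = 2 \cdot 30 - -234 = 60 + 234 = 294$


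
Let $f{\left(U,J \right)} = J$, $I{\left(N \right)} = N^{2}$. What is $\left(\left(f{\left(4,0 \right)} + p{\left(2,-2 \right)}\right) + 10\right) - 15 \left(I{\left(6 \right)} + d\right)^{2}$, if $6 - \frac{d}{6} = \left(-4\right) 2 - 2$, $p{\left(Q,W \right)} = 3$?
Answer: $-261347$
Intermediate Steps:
$d = 96$ ($d = 36 - 6 \left(\left(-4\right) 2 - 2\right) = 36 - 6 \left(-8 - 2\right) = 36 - -60 = 36 + 60 = 96$)
$\left(\left(f{\left(4,0 \right)} + p{\left(2,-2 \right)}\right) + 10\right) - 15 \left(I{\left(6 \right)} + d\right)^{2} = \left(\left(0 + 3\right) + 10\right) - 15 \left(6^{2} + 96\right)^{2} = \left(3 + 10\right) - 15 \left(36 + 96\right)^{2} = 13 - 15 \cdot 132^{2} = 13 - 261360 = -261347$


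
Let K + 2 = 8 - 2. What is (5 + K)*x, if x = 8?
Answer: 72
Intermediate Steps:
K = 4 (K = -2 + (8 - 2) = -2 + 6 = 4)
(5 + K)*x = (5 + 4)*8 = 9*8 = 72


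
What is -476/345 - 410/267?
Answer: -29838/10235 ≈ -2.9153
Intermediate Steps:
-476/345 - 410/267 = -29838/10235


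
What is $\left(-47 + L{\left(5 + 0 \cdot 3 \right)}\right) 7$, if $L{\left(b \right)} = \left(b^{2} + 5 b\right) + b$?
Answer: $56$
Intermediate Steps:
$L{\left(b \right)} = b^{2} + 6 b$
$\left(-47 + L{\left(5 + 0 \cdot 3 \right)}\right) 7 = \left(-47 + \left(5 + 0 \cdot 3\right) \left(6 + \left(5 + 0 \cdot 3\right)\right)\right) 7 = \left(-47 + \left(5 + 0\right) \left(6 + \left(5 + 0\right)\right)\right) 7 = \left(-47 + 5 \left(6 + 5\right)\right) 7 = \left(-47 + 5 \cdot 11\right) 7 = \left(-47 + 55\right) 7 = 8 \cdot 7 = 56$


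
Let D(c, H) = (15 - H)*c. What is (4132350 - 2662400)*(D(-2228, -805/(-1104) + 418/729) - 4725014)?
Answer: -10191994638328925/1458 ≈ -6.9904e+12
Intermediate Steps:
D(c, H) = c*(15 - H)
(4132350 - 2662400)*(D(-2228, -805/(-1104) + 418/729) - 4725014) = (4132350 - 2662400)*(-2228*(15 - (-805/(-1104) + 418/729)) - 4725014) = 1469950*(-2228*(15 - (-805*(-1/1104) + 418*(1/729))) - 4725014) = 1469950*(-2228*(15 - (35/48 + 418/729)) - 4725014) = 1469950*(-2228*(15 - 1*15193/11664) - 4725014) = 1469950*(-2228*(15 - 15193/11664) - 4725014) = 1469950*(-2228*159767/11664 - 4725014) = 1469950*(-88990219/2916 - 4725014) = 1469950*(-13867131043/2916) = -10191994638328925/1458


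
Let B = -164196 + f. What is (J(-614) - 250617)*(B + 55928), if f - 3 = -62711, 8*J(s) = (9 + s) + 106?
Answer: 42860156820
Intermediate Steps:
J(s) = 115/8 + s/8 (J(s) = ((9 + s) + 106)/8 = (115 + s)/8 = 115/8 + s/8)
f = -62708 (f = 3 - 62711 = -62708)
B = -226904 (B = -164196 - 62708 = -226904)
(J(-614) - 250617)*(B + 55928) = ((115/8 + (1/8)*(-614)) - 250617)*(-226904 + 55928) = ((115/8 - 307/4) - 250617)*(-170976) = (-499/8 - 250617)*(-170976) = -2005435/8*(-170976) = 42860156820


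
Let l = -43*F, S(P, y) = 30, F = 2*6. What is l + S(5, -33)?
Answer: -486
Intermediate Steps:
F = 12
l = -516 (l = -43*12 = -516)
l + S(5, -33) = -516 + 30 = -486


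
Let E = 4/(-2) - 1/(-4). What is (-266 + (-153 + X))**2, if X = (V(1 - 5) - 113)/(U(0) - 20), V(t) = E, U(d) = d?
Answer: 1093029721/6400 ≈ 1.7079e+5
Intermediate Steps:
E = -7/4 (E = 4*(-1/2) - 1*(-1/4) = -2 + 1/4 = -7/4 ≈ -1.7500)
V(t) = -7/4
X = 459/80 (X = (-7/4 - 113)/(0 - 20) = -459/4/(-20) = -459/4*(-1/20) = 459/80 ≈ 5.7375)
(-266 + (-153 + X))**2 = (-266 + (-153 + 459/80))**2 = (-266 - 11781/80)**2 = (-33061/80)**2 = 1093029721/6400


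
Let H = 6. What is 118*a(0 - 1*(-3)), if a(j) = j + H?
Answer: 1062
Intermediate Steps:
a(j) = 6 + j (a(j) = j + 6 = 6 + j)
118*a(0 - 1*(-3)) = 118*(6 + (0 - 1*(-3))) = 118*(6 + (0 + 3)) = 118*(6 + 3) = 118*9 = 1062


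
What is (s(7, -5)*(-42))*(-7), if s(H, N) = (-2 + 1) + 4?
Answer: 882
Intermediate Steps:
s(H, N) = 3 (s(H, N) = -1 + 4 = 3)
(s(7, -5)*(-42))*(-7) = (3*(-42))*(-7) = -126*(-7) = 882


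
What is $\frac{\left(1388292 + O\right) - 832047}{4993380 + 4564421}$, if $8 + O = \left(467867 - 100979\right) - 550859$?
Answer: $\frac{372266}{9557801} \approx 0.038949$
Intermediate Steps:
$O = -183979$ ($O = -8 + \left(\left(467867 - 100979\right) - 550859\right) = -8 + \left(366888 - 550859\right) = -8 - 183971 = -183979$)
$\frac{\left(1388292 + O\right) - 832047}{4993380 + 4564421} = \frac{\left(1388292 - 183979\right) - 832047}{4993380 + 4564421} = \frac{1204313 - 832047}{9557801} = 372266 \cdot \frac{1}{9557801} = \frac{372266}{9557801}$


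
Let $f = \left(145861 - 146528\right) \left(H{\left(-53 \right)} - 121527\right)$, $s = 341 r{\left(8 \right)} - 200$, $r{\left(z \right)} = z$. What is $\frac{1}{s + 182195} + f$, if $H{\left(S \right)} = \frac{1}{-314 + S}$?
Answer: $\frac{5495227264799177}{67793341} \approx 8.1059 \cdot 10^{7}$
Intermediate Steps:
$s = 2528$ ($s = 341 \cdot 8 - 200 = 2728 - 200 = 2528$)
$f = \frac{29748473470}{367}$ ($f = \left(145861 - 146528\right) \left(\frac{1}{-314 - 53} - 121527\right) = - 667 \left(\frac{1}{-367} - 121527\right) = - 667 \left(- \frac{1}{367} - 121527\right) = \left(-667\right) \left(- \frac{44600410}{367}\right) = \frac{29748473470}{367} \approx 8.1059 \cdot 10^{7}$)
$\frac{1}{s + 182195} + f = \frac{1}{2528 + 182195} + \frac{29748473470}{367} = \frac{1}{184723} + \frac{29748473470}{367} = \frac{5495227264799177}{67793341}$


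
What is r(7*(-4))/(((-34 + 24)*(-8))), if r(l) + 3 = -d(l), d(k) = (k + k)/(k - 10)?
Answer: -17/304 ≈ -0.055921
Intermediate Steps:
d(k) = 2*k/(-10 + k) (d(k) = (2*k)/(-10 + k) = 2*k/(-10 + k))
r(l) = -3 - 2*l/(-10 + l)
r(7*(-4))/(((-34 + 24)*(-8))) = (5*(6 - 7*(-4))/(-10 + 7*(-4)))/(((-34 + 24)*(-8))) = (5*(6 - 1*(-28))/(-10 - 28))/((-10*(-8))) = (5*(6 + 28)/(-38))/80 = (5*(-1/38)*34)*(1/80) = -85/19*1/80 = -17/304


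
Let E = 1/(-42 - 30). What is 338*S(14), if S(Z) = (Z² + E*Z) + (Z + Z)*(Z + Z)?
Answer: 5961137/18 ≈ 3.3117e+5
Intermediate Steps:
E = -1/72 (E = 1/(-72) = -1/72 ≈ -0.013889)
S(Z) = 5*Z² - Z/72 (S(Z) = (Z² - Z/72) + (Z + Z)*(Z + Z) = (Z² - Z/72) + (2*Z)*(2*Z) = (Z² - Z/72) + 4*Z² = 5*Z² - Z/72)
338*S(14) = 338*((1/72)*14*(-1 + 360*14)) = 338*((1/72)*14*(-1 + 5040)) = 338*((1/72)*14*5039) = 338*(35273/36) = 5961137/18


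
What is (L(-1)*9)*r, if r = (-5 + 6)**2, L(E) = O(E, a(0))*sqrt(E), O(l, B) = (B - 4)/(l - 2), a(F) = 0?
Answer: 12*I ≈ 12.0*I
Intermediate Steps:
O(l, B) = (-4 + B)/(-2 + l)
L(E) = -4*sqrt(E)/(-2 + E) (L(E) = ((-4 + 0)/(-2 + E))*sqrt(E) = (-4/(-2 + E))*sqrt(E) = -4*sqrt(E)/(-2 + E))
r = 1 (r = 1**2 = 1)
(L(-1)*9)*r = (-4*sqrt(-1)/(-2 - 1)*9)*1 = (-4*I/(-3)*9)*1 = (-4*I*(-1/3)*9)*1 = ((4*I/3)*9)*1 = (12*I)*1 = 12*I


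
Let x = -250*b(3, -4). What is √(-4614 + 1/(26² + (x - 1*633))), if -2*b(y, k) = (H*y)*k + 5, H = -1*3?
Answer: I*√7701983773/1292 ≈ 67.926*I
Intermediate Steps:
H = -3
b(y, k) = -5/2 + 3*k*y/2 (b(y, k) = -((-3*y)*k + 5)/2 = -(-3*k*y + 5)/2 = -(5 - 3*k*y)/2 = -5/2 + 3*k*y/2)
x = 5125 (x = -250*(-5/2 + (3/2)*(-4)*3) = -250*(-5/2 - 18) = -250*(-41/2) = 5125)
√(-4614 + 1/(26² + (x - 1*633))) = √(-4614 + 1/(26² + (5125 - 1*633))) = √(-4614 + 1/(676 + (5125 - 633))) = √(-4614 + 1/(676 + 4492)) = √(-4614 + 1/5168) = √(-23845151/5168) = I*√7701983773/1292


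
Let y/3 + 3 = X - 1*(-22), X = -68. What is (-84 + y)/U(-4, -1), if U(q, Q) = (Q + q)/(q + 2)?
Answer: -462/5 ≈ -92.400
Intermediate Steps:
U(q, Q) = (Q + q)/(2 + q)
y = -147 (y = -9 + 3*(-68 - 1*(-22)) = -9 + 3*(-68 + 22) = -9 + 3*(-46) = -9 - 138 = -147)
(-84 + y)/U(-4, -1) = (-84 - 147)/(((-1 - 4)/(2 - 4))) = -231/(-5/(-2)) = -231/((-½*(-5))) = -231/5/2 = -231*⅖ = -462/5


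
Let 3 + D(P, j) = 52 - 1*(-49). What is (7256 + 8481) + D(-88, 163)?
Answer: 15835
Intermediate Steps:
D(P, j) = 98 (D(P, j) = -3 + (52 - 1*(-49)) = -3 + (52 + 49) = -3 + 101 = 98)
(7256 + 8481) + D(-88, 163) = (7256 + 8481) + 98 = 15737 + 98 = 15835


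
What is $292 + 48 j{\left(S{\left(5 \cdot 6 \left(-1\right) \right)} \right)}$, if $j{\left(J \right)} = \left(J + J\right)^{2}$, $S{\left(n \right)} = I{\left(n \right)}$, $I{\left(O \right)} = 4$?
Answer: $3364$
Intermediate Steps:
$S{\left(n \right)} = 4$
$j{\left(J \right)} = 4 J^{2}$ ($j{\left(J \right)} = \left(2 J\right)^{2} = 4 J^{2}$)
$292 + 48 j{\left(S{\left(5 \cdot 6 \left(-1\right) \right)} \right)} = 292 + 48 \cdot 4 \cdot 4^{2} = 292 + 48 \cdot 4 \cdot 16 = 292 + 48 \cdot 64 = 292 + 3072 = 3364$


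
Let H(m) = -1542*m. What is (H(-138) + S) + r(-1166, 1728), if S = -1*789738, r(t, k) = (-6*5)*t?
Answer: -541962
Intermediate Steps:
r(t, k) = -30*t
S = -789738
(H(-138) + S) + r(-1166, 1728) = (-1542*(-138) - 789738) - 30*(-1166) = (212796 - 789738) + 34980 = -576942 + 34980 = -541962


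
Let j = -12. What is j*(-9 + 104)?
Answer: -1140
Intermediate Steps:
j*(-9 + 104) = -12*(-9 + 104) = -12*95 = -1140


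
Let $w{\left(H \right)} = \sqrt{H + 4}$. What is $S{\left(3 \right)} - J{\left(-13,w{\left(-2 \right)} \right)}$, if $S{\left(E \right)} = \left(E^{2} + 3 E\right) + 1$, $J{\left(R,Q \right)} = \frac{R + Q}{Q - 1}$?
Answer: $30 + 12 \sqrt{2} \approx 46.971$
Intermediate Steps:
$w{\left(H \right)} = \sqrt{4 + H}$
$J{\left(R,Q \right)} = \frac{Q + R}{-1 + Q}$
$S{\left(E \right)} = 1 + E^{2} + 3 E$
$S{\left(3 \right)} - J{\left(-13,w{\left(-2 \right)} \right)} = \left(1 + 3^{2} + 3 \cdot 3\right) - \frac{\sqrt{4 - 2} - 13}{-1 + \sqrt{4 - 2}} = \left(1 + 9 + 9\right) - \frac{\sqrt{2} - 13}{-1 + \sqrt{2}} = 19 - \frac{-13 + \sqrt{2}}{-1 + \sqrt{2}}$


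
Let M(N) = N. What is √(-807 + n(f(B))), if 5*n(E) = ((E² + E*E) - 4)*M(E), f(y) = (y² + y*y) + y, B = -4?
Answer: √198785/5 ≈ 89.171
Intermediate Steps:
f(y) = y + 2*y² (f(y) = (y² + y²) + y = 2*y² + y = y + 2*y²)
n(E) = E*(-4 + 2*E²)/5 (n(E) = (((E² + E*E) - 4)*E)/5 = (((E² + E²) - 4)*E)/5 = ((2*E² - 4)*E)/5 = ((-4 + 2*E²)*E)/5 = (E*(-4 + 2*E²))/5 = E*(-4 + 2*E²)/5)
√(-807 + n(f(B))) = √(-807 + 2*(-4*(1 + 2*(-4)))*(-2 + (-4*(1 + 2*(-4)))²)/5) = √(-807 + 2*(-4*(1 - 8))*(-2 + (-4*(1 - 8))²)/5) = √(-807 + 2*(-4*(-7))*(-2 + (-4*(-7))²)/5) = √(-807 + (⅖)*28*(-2 + 28²)) = √(-807 + (⅖)*28*(-2 + 784)) = √(-807 + (⅖)*28*782) = √(-807 + 43792/5) = √(39757/5) = √198785/5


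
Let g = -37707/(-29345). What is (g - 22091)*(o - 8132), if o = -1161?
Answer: 6023933439584/29345 ≈ 2.0528e+8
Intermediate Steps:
g = 37707/29345 (g = -37707*(-1/29345) = 37707/29345 ≈ 1.2850)
(g - 22091)*(o - 8132) = (37707/29345 - 22091)*(-1161 - 8132) = -648222688/29345*(-9293) = 6023933439584/29345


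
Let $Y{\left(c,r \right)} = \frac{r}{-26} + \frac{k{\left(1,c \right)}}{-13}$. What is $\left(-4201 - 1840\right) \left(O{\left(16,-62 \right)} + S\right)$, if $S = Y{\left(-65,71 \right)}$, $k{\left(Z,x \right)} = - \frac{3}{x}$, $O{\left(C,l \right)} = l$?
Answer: $\frac{660891441}{1690} \approx 3.9106 \cdot 10^{5}$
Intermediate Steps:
$Y{\left(c,r \right)} = - \frac{r}{26} + \frac{3}{13 c}$ ($Y{\left(c,r \right)} = \frac{r}{-26} + \frac{\left(-3\right) \frac{1}{c}}{-13} = r \left(- \frac{1}{26}\right) + - \frac{3}{c} \left(- \frac{1}{13}\right) = - \frac{r}{26} + \frac{3}{13 c}$)
$S = - \frac{4621}{1690}$ ($S = \frac{6 - \left(-65\right) 71}{26 \left(-65\right)} = \frac{1}{26} \left(- \frac{1}{65}\right) \left(6 + 4615\right) = \frac{1}{26} \left(- \frac{1}{65}\right) 4621 = - \frac{4621}{1690} \approx -2.7343$)
$\left(-4201 - 1840\right) \left(O{\left(16,-62 \right)} + S\right) = \left(-4201 - 1840\right) \left(-62 - \frac{4621}{1690}\right) = \left(-6041\right) \left(- \frac{109401}{1690}\right) = \frac{660891441}{1690}$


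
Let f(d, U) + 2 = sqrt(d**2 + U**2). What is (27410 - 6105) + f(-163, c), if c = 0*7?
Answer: 21466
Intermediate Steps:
c = 0
f(d, U) = -2 + sqrt(U**2 + d**2) (f(d, U) = -2 + sqrt(d**2 + U**2) = -2 + sqrt(U**2 + d**2))
(27410 - 6105) + f(-163, c) = (27410 - 6105) + (-2 + sqrt(0**2 + (-163)**2)) = 21305 + (-2 + sqrt(0 + 26569)) = 21305 + (-2 + sqrt(26569)) = 21305 + (-2 + 163) = 21305 + 161 = 21466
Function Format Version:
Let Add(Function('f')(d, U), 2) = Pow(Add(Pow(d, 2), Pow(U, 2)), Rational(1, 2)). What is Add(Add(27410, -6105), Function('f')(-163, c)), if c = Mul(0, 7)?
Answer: 21466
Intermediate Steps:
c = 0
Function('f')(d, U) = Add(-2, Pow(Add(Pow(U, 2), Pow(d, 2)), Rational(1, 2))) (Function('f')(d, U) = Add(-2, Pow(Add(Pow(d, 2), Pow(U, 2)), Rational(1, 2))) = Add(-2, Pow(Add(Pow(U, 2), Pow(d, 2)), Rational(1, 2))))
Add(Add(27410, -6105), Function('f')(-163, c)) = Add(Add(27410, -6105), Add(-2, Pow(Add(Pow(0, 2), Pow(-163, 2)), Rational(1, 2)))) = Add(21305, Add(-2, Pow(Add(0, 26569), Rational(1, 2)))) = Add(21305, Add(-2, Pow(26569, Rational(1, 2)))) = Add(21305, Add(-2, 163)) = Add(21305, 161) = 21466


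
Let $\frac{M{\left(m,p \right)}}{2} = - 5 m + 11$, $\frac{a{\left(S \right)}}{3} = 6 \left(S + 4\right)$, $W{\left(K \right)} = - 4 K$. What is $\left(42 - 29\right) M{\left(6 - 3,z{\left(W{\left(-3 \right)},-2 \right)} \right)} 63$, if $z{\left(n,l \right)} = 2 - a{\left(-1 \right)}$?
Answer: $-6552$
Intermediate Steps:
$a{\left(S \right)} = 72 + 18 S$ ($a{\left(S \right)} = 3 \cdot 6 \left(S + 4\right) = 3 \cdot 6 \left(4 + S\right) = 3 \left(24 + 6 S\right) = 72 + 18 S$)
$z{\left(n,l \right)} = -52$ ($z{\left(n,l \right)} = 2 - \left(72 + 18 \left(-1\right)\right) = 2 - \left(72 - 18\right) = 2 - 54 = -52$)
$M{\left(m,p \right)} = 22 - 10 m$ ($M{\left(m,p \right)} = 2 \left(- 5 m + 11\right) = 2 \left(11 - 5 m\right) = 22 - 10 m$)
$\left(42 - 29\right) M{\left(6 - 3,z{\left(W{\left(-3 \right)},-2 \right)} \right)} 63 = \left(42 - 29\right) \left(22 - 10 \left(6 - 3\right)\right) 63 = 13 \left(22 - 30\right) 63 = 13 \left(-8\right) 63 = \left(-104\right) 63 = -6552$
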